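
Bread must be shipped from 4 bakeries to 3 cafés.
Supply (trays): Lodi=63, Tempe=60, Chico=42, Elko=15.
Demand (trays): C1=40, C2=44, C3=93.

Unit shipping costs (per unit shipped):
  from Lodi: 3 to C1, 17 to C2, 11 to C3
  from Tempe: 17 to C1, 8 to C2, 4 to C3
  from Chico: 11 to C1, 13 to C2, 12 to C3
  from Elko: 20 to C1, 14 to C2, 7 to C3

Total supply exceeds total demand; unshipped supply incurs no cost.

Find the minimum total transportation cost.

1239

An optimal shipping plan:
  Lodi→C1: 40 × 3 = 120
  Lodi→C3: 20 × 11 = 220
  Tempe→C2: 2 × 8 = 16
  Tempe→C3: 58 × 4 = 232
  Chico→C2: 42 × 13 = 546
  Elko→C3: 15 × 7 = 105
Total = 120 + 220 + 16 + 232 + 546 + 105 = 1239.
(Supply check: Lodi ships 60; Tempe ships 60; Chico ships 42; Elko ships 15.)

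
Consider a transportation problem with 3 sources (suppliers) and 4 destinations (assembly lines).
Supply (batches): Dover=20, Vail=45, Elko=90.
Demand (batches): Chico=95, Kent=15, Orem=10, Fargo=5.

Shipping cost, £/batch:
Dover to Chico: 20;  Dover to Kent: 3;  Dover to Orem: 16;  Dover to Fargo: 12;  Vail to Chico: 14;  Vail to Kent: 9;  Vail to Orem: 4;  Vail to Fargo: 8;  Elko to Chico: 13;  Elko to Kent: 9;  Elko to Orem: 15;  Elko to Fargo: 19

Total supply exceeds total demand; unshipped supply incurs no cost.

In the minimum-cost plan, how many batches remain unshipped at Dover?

5

An optimal plan:
  Dover–Kent: 15 × £3 = £45
  Vail–Chico: 5 × £14 = £70
  Vail–Orem: 10 × £4 = £40
  Vail–Fargo: 5 × £8 = £40
  Elko–Chico: 90 × £13 = £1170
Total cost = £1365.
Dover ships 15 of its 20, leaving 5.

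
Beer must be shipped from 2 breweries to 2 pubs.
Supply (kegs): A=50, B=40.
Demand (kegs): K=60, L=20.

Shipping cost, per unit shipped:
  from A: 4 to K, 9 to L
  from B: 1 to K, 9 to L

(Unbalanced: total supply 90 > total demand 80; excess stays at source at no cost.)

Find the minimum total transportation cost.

A cheapest plan:
  A to K: 20 × 4 = 80
  A to L: 20 × 9 = 180
  B to K: 40 × 1 = 40
Total = 80 + 180 + 40 = 300.

300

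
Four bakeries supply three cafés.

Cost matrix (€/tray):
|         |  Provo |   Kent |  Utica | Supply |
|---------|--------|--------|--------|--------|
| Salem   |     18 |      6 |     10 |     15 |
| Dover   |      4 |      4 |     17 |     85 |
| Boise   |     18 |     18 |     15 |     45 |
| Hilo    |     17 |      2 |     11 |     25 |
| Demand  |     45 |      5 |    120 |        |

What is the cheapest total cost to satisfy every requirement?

Optimal allocation:
  Salem to Utica: 15 × €10 = €150
  Dover to Provo: 45 × €4 = €180
  Dover to Kent: 5 × €4 = €20
  Dover to Utica: 35 × €17 = €595
  Boise to Utica: 45 × €15 = €675
  Hilo to Utica: 25 × €11 = €275
Total = 150 + 180 + 20 + 595 + 675 + 275 = €1895.
(Supply check: Salem ships 15; Dover ships 85; Boise ships 45; Hilo ships 25.)

1895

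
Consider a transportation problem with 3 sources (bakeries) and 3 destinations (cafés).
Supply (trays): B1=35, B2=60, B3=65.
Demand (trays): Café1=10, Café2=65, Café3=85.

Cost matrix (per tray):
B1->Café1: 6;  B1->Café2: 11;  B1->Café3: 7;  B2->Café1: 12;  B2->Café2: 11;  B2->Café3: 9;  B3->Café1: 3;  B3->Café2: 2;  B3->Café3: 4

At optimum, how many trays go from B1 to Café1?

10

Solving gives:
  B1 to Café1: 10 × 6 = 60
  B1 to Café3: 25 × 7 = 175
  B2 to Café3: 60 × 9 = 540
  B3 to Café2: 65 × 2 = 130
Total cost = 905.
So B1→Café1 carries 10 trays.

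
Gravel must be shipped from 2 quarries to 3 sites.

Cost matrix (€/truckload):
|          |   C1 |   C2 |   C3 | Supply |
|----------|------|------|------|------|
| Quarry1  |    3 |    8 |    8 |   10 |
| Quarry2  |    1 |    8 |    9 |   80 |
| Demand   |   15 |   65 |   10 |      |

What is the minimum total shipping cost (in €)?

Optimal allocation:
  Quarry1 to C3: 10 × €8 = €80
  Quarry2 to C1: 15 × €1 = €15
  Quarry2 to C2: 65 × €8 = €520
Total = 80 + 15 + 520 = €615.
(Supply check: Quarry1 ships 10; Quarry2 ships 80.)

615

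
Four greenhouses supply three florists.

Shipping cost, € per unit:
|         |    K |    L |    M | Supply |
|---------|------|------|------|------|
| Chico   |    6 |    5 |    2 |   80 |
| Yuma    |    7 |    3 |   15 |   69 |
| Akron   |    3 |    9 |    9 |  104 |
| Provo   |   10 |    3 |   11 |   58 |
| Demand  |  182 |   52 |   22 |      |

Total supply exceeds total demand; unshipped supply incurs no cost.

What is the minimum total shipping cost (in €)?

1000

Optimal allocation:
  Chico–K: 58 × €6 = €348
  Chico–M: 22 × €2 = €44
  Yuma–K: 20 × €7 = €140
  Akron–K: 104 × €3 = €312
  Provo–L: 52 × €3 = €156
Total = 348 + 44 + 140 + 312 + 156 = €1000.
(Supply check: Chico ships 80; Yuma ships 20; Akron ships 104; Provo ships 52.)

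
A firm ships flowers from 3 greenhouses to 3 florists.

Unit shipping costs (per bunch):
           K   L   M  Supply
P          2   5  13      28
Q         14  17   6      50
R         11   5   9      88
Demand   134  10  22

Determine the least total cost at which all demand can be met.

A cheapest plan:
  P to K: 28 × 2 = 56
  Q to K: 28 × 14 = 392
  Q to M: 22 × 6 = 132
  R to K: 78 × 11 = 858
  R to L: 10 × 5 = 50
Total = 56 + 392 + 132 + 858 + 50 = 1488.

1488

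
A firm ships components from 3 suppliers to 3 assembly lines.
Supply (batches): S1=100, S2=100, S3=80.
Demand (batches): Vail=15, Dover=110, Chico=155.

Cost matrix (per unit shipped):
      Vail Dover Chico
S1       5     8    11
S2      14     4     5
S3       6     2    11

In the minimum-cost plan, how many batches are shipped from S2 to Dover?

The minimum-cost plan:
  S1→Vail: 15 batches
  S1→Dover: 30 batches
  S1→Chico: 55 batches
  S2→Chico: 100 batches
  S3→Dover: 80 batches
Total cost = 1580.
The route S2→Dover is not used.

0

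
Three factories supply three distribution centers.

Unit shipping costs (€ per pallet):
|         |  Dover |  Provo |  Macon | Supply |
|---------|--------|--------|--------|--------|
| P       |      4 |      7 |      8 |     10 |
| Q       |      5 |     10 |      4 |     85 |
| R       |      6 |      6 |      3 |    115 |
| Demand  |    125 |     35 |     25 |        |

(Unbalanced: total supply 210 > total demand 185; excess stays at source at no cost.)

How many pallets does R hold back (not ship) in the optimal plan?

Minimum-cost shipments:
  P→Dover: 10 × €4 = €40
  Q→Dover: 85 × €5 = €425
  R→Dover: 30 × €6 = €180
  R→Provo: 35 × €6 = €210
  R→Macon: 25 × €3 = €75
Total cost = €930.
R ships 90 of its 115, leaving 25.

25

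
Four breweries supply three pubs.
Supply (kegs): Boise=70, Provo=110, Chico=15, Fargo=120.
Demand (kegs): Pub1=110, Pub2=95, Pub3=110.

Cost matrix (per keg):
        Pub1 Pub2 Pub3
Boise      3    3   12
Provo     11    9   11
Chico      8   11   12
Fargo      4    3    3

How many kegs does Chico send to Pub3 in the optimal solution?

Solving gives:
  Boise to Pub1: 70 × 3 = 210
  Provo to Pub1: 15 × 11 = 165
  Provo to Pub2: 95 × 9 = 855
  Chico to Pub1: 15 × 8 = 120
  Fargo to Pub1: 10 × 4 = 40
  Fargo to Pub3: 110 × 3 = 330
Total cost = 1720.
The route Chico→Pub3 is not used.

0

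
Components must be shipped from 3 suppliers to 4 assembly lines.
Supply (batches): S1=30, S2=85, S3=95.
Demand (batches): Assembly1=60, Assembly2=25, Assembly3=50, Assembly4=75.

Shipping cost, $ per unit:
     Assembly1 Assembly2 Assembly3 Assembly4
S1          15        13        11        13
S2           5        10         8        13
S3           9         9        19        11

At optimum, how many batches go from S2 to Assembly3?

25

Solving gives:
  S1->Assembly3: 25 × $11 = $275
  S1->Assembly4: 5 × $13 = $65
  S2->Assembly1: 60 × $5 = $300
  S2->Assembly3: 25 × $8 = $200
  S3->Assembly2: 25 × $9 = $225
  S3->Assembly4: 70 × $11 = $770
Total cost = $1835.
So S2→Assembly3 carries 25 batches.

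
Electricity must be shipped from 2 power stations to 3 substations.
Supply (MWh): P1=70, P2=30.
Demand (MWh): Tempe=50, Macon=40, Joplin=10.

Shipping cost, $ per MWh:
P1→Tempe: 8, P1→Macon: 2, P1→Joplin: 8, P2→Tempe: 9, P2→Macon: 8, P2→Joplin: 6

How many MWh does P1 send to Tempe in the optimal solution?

The minimum-cost plan:
  P1–Tempe: 30 MWh
  P1–Macon: 40 MWh
  P2–Tempe: 20 MWh
  P2–Joplin: 10 MWh
Total cost = $560.
So P1→Tempe carries 30 MWh.

30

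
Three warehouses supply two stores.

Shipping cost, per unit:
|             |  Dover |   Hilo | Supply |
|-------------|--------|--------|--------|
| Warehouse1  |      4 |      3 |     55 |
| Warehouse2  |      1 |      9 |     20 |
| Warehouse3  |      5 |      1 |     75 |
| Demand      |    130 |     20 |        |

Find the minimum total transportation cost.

One minimum-cost allocation:
  Warehouse1->Dover: 55 × 4 = 220
  Warehouse2->Dover: 20 × 1 = 20
  Warehouse3->Dover: 55 × 5 = 275
  Warehouse3->Hilo: 20 × 1 = 20
Total = 220 + 20 + 275 + 20 = 535.

535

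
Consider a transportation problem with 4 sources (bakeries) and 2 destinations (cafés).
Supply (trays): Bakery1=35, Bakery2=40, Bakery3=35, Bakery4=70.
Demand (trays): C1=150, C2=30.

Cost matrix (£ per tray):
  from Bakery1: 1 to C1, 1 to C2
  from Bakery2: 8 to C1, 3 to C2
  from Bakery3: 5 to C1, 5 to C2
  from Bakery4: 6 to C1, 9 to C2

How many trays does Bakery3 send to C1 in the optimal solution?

35

The minimum-cost plan:
  Bakery1→C1: 35 × £1 = £35
  Bakery2→C1: 10 × £8 = £80
  Bakery2→C2: 30 × £3 = £90
  Bakery3→C1: 35 × £5 = £175
  Bakery4→C1: 70 × £6 = £420
Total cost = £800.
So Bakery3→C1 carries 35 trays.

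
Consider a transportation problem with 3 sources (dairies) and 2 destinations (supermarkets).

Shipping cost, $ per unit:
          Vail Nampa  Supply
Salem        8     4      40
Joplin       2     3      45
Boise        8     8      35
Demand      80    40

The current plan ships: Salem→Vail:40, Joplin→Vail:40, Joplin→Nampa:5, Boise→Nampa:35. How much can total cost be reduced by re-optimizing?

165

Current plan cost = 40·8 + 40·2 + 5·3 + 35·8 = $695.
Optimal plan:
  Salem–Nampa: 40 × $4 = $160
  Joplin–Vail: 45 × $2 = $90
  Boise–Vail: 35 × $8 = $280
Optimal cost = $530.
Saving = 695 − 530 = $165.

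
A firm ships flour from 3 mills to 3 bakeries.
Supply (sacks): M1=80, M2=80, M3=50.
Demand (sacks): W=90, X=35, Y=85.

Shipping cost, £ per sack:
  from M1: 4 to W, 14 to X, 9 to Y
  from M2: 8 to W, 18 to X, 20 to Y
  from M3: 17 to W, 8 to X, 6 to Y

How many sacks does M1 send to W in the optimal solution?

Optimal shipments:
  M1–W: 10 sacks
  M1–Y: 70 sacks
  M2–W: 80 sacks
  M3–X: 35 sacks
  M3–Y: 15 sacks
Total cost = £1680.
So M1→W carries 10 sacks.

10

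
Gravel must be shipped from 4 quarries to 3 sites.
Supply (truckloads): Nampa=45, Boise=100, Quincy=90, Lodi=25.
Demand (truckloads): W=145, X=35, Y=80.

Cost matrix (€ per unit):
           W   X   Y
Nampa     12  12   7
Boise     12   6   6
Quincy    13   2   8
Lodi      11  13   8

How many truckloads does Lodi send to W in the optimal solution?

25

The minimum-cost plan:
  Nampa->W: 45 truckloads
  Boise->W: 20 truckloads
  Boise->Y: 80 truckloads
  Quincy->W: 55 truckloads
  Quincy->X: 35 truckloads
  Lodi->W: 25 truckloads
Total cost = €2320.
So Lodi→W carries 25 truckloads.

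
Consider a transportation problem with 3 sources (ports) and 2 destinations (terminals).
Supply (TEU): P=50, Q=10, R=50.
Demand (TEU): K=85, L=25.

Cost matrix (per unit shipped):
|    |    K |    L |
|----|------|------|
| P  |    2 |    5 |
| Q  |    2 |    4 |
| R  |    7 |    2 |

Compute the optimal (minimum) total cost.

A cheapest plan:
  P→K: 50 TEU
  Q→K: 10 TEU
  R→K: 25 TEU
  R→L: 25 TEU
Total cost = 345.
(Supply check: P ships 50; Q ships 10; R ships 50.)

345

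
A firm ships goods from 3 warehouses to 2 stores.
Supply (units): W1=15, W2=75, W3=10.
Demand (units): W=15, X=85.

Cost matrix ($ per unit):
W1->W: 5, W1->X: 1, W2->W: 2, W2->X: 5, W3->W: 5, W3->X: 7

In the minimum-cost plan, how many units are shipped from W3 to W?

Optimal shipments:
  W1 to X: 15 units
  W2 to W: 15 units
  W2 to X: 60 units
  W3 to X: 10 units
Total cost = $415.
The route W3→W is not used.

0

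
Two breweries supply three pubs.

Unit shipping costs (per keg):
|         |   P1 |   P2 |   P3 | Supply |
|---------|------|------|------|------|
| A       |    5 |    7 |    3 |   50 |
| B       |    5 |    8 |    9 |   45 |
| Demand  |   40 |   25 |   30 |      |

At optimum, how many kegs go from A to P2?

Optimal shipments:
  A–P2: 20 kegs
  A–P3: 30 kegs
  B–P1: 40 kegs
  B–P2: 5 kegs
Total cost = 470.
So A→P2 carries 20 kegs.

20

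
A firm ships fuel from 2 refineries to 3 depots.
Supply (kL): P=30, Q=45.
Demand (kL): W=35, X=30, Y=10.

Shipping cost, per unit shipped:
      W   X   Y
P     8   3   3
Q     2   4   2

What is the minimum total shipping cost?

180

A cheapest plan:
  P->X: 30 kL
  Q->W: 35 kL
  Q->Y: 10 kL
Total cost = 180.
(Supply check: P ships 30; Q ships 45.)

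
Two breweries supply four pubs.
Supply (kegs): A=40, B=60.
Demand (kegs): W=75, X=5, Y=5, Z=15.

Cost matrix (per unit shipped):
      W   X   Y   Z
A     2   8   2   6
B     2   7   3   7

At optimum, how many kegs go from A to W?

Solving gives:
  A to W: 20 kegs
  A to Y: 5 kegs
  A to Z: 15 kegs
  B to W: 55 kegs
  B to X: 5 kegs
Total cost = 285.
So A→W carries 20 kegs.

20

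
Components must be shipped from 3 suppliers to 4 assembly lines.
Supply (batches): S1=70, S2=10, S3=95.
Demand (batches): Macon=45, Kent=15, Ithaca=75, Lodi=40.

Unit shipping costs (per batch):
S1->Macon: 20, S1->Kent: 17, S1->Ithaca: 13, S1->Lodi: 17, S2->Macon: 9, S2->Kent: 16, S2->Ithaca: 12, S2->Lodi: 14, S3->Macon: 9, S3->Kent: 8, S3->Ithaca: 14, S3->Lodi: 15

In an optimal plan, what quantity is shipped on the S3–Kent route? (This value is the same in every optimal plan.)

Solving gives:
  S1 to Ithaca: 70 × 13 = 910
  S2 to Ithaca: 5 × 12 = 60
  S2 to Lodi: 5 × 14 = 70
  S3 to Macon: 45 × 9 = 405
  S3 to Kent: 15 × 8 = 120
  S3 to Lodi: 35 × 15 = 525
Total cost = 2090.
So S3→Kent carries 15 batches.

15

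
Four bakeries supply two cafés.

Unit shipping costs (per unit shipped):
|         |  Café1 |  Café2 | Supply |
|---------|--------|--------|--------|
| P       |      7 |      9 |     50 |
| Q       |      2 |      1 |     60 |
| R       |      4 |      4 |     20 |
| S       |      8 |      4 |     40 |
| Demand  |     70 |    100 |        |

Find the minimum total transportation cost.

650

A cheapest plan:
  P to Café1: 50 × 7 = 350
  Q to Café2: 60 × 1 = 60
  R to Café1: 20 × 4 = 80
  S to Café2: 40 × 4 = 160
Total = 350 + 60 + 80 + 160 = 650.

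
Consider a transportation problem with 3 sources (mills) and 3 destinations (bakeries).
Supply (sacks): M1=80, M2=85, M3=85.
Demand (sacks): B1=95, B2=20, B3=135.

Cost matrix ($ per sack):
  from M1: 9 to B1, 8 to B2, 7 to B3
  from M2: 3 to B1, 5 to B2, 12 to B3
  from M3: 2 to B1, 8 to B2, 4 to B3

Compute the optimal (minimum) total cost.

A cheapest plan:
  M1→B3: 80 × $7 = $560
  M2→B1: 65 × $3 = $195
  M2→B2: 20 × $5 = $100
  M3→B1: 30 × $2 = $60
  M3→B3: 55 × $4 = $220
Total = 560 + 195 + 100 + 60 + 220 = $1135.
(Supply check: M1 ships 80; M2 ships 85; M3 ships 85.)

1135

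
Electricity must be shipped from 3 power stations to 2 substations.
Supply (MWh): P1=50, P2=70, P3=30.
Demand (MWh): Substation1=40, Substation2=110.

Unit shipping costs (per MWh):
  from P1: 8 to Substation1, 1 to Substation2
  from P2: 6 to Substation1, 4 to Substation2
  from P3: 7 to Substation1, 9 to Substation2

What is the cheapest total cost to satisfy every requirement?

One minimum-cost allocation:
  P1 to Substation2: 50 × 1 = 50
  P2 to Substation1: 10 × 6 = 60
  P2 to Substation2: 60 × 4 = 240
  P3 to Substation1: 30 × 7 = 210
Total = 50 + 60 + 240 + 210 = 560.

560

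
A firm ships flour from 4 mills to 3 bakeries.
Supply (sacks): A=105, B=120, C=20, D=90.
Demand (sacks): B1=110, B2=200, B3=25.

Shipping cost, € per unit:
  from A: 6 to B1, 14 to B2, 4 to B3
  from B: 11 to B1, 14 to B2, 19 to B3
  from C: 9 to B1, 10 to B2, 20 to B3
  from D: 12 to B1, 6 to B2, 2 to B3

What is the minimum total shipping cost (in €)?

An optimal shipping plan:
  A–B1: 80 × €6 = €480
  A–B3: 25 × €4 = €100
  B–B1: 30 × €11 = €330
  B–B2: 90 × €14 = €1260
  C–B2: 20 × €10 = €200
  D–B2: 90 × €6 = €540
Total = 480 + 100 + 330 + 1260 + 200 + 540 = €2910.
(Supply check: A ships 105; B ships 120; C ships 20; D ships 90.)

2910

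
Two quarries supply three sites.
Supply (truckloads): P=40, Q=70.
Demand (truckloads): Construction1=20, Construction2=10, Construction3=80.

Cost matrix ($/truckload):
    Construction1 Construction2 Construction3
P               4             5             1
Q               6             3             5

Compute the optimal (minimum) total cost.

390

A cheapest plan:
  P→Construction3: 40 × $1 = $40
  Q→Construction1: 20 × $6 = $120
  Q→Construction2: 10 × $3 = $30
  Q→Construction3: 40 × $5 = $200
Total = 40 + 120 + 30 + 200 = $390.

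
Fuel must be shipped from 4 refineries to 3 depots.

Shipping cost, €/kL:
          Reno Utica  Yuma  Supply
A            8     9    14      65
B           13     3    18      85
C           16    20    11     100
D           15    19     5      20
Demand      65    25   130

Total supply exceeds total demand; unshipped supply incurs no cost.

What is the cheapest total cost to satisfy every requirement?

1975

Optimal allocation:
  A->Reno: 65 × €8 = €520
  B->Utica: 25 × €3 = €75
  B->Yuma: 10 × €18 = €180
  C->Yuma: 100 × €11 = €1100
  D->Yuma: 20 × €5 = €100
Total = 520 + 75 + 180 + 1100 + 100 = €1975.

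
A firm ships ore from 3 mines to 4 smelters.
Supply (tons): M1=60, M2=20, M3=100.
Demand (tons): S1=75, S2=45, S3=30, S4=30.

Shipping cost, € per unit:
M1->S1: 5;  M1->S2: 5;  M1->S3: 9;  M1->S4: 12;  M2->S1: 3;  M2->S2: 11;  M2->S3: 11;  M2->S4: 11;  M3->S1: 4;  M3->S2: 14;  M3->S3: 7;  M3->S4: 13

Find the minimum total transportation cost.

1075

Optimal allocation:
  M1->S2: 45 × €5 = €225
  M1->S4: 15 × €12 = €180
  M2->S1: 5 × €3 = €15
  M2->S4: 15 × €11 = €165
  M3->S1: 70 × €4 = €280
  M3->S3: 30 × €7 = €210
Total = 225 + 180 + 15 + 165 + 280 + 210 = €1075.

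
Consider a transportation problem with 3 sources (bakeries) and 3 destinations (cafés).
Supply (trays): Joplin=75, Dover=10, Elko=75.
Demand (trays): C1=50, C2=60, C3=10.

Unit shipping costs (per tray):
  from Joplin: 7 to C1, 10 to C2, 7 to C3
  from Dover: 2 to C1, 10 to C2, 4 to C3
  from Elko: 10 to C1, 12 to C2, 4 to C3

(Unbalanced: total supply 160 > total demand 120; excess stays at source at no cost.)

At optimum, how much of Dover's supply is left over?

0

Minimum-cost shipments:
  Joplin→C1: 40 × 7 = 280
  Joplin→C2: 35 × 10 = 350
  Dover→C1: 10 × 2 = 20
  Elko→C2: 25 × 12 = 300
  Elko→C3: 10 × 4 = 40
Total cost = 990.
Dover ships 10 of its 10, leaving 0.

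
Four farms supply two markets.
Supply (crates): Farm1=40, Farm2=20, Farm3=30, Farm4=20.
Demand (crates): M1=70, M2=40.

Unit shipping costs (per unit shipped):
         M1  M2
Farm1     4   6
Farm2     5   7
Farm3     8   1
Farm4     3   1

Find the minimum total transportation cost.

330

One minimum-cost allocation:
  Farm1->M1: 40 × 4 = 160
  Farm2->M1: 20 × 5 = 100
  Farm3->M2: 30 × 1 = 30
  Farm4->M1: 10 × 3 = 30
  Farm4->M2: 10 × 1 = 10
Total = 160 + 100 + 30 + 30 + 10 = 330.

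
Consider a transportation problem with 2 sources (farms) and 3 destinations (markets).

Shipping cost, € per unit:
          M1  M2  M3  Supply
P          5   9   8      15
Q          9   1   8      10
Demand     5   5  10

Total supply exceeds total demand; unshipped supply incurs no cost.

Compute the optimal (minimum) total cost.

110

An optimal shipping plan:
  P→M1: 5 × €5 = €25
  P→M3: 10 × €8 = €80
  Q→M2: 5 × €1 = €5
Total = 25 + 80 + 5 = €110.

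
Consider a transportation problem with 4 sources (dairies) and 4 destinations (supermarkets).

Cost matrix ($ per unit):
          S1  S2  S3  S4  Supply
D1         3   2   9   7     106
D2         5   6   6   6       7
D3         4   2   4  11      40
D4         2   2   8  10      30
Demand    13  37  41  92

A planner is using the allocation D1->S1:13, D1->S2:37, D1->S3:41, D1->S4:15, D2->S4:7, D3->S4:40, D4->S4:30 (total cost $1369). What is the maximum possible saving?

465

Current plan cost = 13·3 + 37·2 + 41·9 + 15·7 + 7·6 + 40·11 + 30·10 = $1369.
Optimal plan:
  D1→S2: 20 × $2 = $40
  D1→S4: 86 × $7 = $602
  D2→S3: 1 × $6 = $6
  D2→S4: 6 × $6 = $36
  D3→S3: 40 × $4 = $160
  D4→S1: 13 × $2 = $26
  D4→S2: 17 × $2 = $34
Optimal cost = $904.
Saving = 1369 − 904 = $465.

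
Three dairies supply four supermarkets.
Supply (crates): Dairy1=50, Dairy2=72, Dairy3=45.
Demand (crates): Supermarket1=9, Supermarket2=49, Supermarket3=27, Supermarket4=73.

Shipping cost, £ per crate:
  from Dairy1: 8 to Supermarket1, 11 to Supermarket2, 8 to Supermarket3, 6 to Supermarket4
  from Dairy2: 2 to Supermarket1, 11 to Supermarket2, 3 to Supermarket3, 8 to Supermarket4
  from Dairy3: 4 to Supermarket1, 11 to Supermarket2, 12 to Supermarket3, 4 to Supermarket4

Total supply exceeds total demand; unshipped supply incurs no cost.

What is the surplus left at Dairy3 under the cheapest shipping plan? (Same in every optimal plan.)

An optimal plan:
  Dairy1→Supermarket2: 13 × £11 = £143
  Dairy1→Supermarket4: 28 × £6 = £168
  Dairy2→Supermarket1: 9 × £2 = £18
  Dairy2→Supermarket2: 36 × £11 = £396
  Dairy2→Supermarket3: 27 × £3 = £81
  Dairy3→Supermarket4: 45 × £4 = £180
Total cost = £986.
Dairy3 ships 45 of its 45, leaving 0.

0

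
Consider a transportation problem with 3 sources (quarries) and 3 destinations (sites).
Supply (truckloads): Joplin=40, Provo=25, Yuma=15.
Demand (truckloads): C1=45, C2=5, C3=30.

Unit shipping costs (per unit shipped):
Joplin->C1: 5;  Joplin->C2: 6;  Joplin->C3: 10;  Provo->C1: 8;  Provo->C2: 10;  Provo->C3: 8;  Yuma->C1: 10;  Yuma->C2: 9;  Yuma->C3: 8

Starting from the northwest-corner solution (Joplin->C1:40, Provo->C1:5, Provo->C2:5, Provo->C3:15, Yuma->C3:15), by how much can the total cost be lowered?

Current plan cost = 40·5 + 5·8 + 5·10 + 15·8 + 15·8 = 530.
Optimal plan:
  Joplin–C1: 35 × 5 = 175
  Joplin–C2: 5 × 6 = 30
  Provo–C1: 10 × 8 = 80
  Provo–C3: 15 × 8 = 120
  Yuma–C3: 15 × 8 = 120
Optimal cost = 525.
Saving = 530 − 525 = 5.

5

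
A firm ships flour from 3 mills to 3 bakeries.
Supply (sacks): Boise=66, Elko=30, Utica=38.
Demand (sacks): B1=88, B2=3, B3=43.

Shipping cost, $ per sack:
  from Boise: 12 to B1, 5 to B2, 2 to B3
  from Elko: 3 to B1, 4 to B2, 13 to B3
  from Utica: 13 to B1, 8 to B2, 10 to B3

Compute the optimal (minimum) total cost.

A cheapest plan:
  Boise to B1: 20 × $12 = $240
  Boise to B2: 3 × $5 = $15
  Boise to B3: 43 × $2 = $86
  Elko to B1: 30 × $3 = $90
  Utica to B1: 38 × $13 = $494
Total = 240 + 15 + 86 + 90 + 494 = $925.

925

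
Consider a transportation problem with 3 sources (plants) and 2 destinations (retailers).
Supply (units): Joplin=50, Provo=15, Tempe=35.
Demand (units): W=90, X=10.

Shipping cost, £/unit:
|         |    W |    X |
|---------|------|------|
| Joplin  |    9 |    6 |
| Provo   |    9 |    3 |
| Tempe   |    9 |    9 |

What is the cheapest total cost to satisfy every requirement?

840

Optimal allocation:
  Joplin–W: 50 × £9 = £450
  Provo–W: 5 × £9 = £45
  Provo–X: 10 × £3 = £30
  Tempe–W: 35 × £9 = £315
Total = 450 + 45 + 30 + 315 = £840.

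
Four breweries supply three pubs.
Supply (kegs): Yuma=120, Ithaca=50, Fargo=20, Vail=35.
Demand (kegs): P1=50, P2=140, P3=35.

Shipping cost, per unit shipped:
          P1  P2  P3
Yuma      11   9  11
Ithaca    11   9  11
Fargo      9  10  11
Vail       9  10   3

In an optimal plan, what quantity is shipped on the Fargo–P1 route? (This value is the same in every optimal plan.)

20

The minimum-cost plan:
  Yuma→P2: 120 × 9 = 1080
  Ithaca→P1: 30 × 11 = 330
  Ithaca→P2: 20 × 9 = 180
  Fargo→P1: 20 × 9 = 180
  Vail→P3: 35 × 3 = 105
Total cost = 1875.
So Fargo→P1 carries 20 kegs.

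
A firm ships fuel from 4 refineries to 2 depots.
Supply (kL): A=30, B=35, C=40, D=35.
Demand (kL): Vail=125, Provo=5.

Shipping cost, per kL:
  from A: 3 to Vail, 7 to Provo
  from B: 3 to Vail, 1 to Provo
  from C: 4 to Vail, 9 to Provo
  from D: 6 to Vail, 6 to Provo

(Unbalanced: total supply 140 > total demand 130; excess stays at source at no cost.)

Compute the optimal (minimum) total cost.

Optimal allocation:
  A–Vail: 30 kL
  B–Vail: 30 kL
  B–Provo: 5 kL
  C–Vail: 40 kL
  D–Vail: 25 kL
Total cost = 495.
(Supply check: A ships 30; B ships 35; C ships 40; D ships 25.)

495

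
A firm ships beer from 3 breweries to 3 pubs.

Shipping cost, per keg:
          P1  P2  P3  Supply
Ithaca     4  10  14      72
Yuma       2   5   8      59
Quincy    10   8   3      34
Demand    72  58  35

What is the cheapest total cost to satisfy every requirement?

One minimum-cost allocation:
  Ithaca→P1: 72 × 4 = 288
  Yuma→P2: 58 × 5 = 290
  Yuma→P3: 1 × 8 = 8
  Quincy→P3: 34 × 3 = 102
Total = 288 + 290 + 8 + 102 = 688.

688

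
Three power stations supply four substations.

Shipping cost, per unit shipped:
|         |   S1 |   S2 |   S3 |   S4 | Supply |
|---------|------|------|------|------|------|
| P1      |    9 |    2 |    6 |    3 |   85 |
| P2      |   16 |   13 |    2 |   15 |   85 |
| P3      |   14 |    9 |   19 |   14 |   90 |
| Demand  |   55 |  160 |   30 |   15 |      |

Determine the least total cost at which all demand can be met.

1935

A cheapest plan:
  P1 to S2: 70 × 2 = 140
  P1 to S4: 15 × 3 = 45
  P2 to S1: 55 × 16 = 880
  P2 to S3: 30 × 2 = 60
  P3 to S2: 90 × 9 = 810
Total = 140 + 45 + 880 + 60 + 810 = 1935.
(Supply check: P1 ships 85; P2 ships 85; P3 ships 90.)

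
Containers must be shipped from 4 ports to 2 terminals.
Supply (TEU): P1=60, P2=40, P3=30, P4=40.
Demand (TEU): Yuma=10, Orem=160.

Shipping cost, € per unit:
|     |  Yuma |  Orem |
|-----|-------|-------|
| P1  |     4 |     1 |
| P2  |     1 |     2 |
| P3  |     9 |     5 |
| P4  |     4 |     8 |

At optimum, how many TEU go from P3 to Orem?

Optimal shipments:
  P1 to Orem: 60 TEU
  P2 to Orem: 40 TEU
  P3 to Orem: 30 TEU
  P4 to Yuma: 10 TEU
  P4 to Orem: 30 TEU
Total cost = €570.
So P3→Orem carries 30 TEU.

30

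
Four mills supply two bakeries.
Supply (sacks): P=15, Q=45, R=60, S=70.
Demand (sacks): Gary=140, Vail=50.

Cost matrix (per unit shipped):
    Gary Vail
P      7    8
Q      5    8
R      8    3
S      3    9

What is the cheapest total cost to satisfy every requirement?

770

A cheapest plan:
  P to Gary: 15 × 7 = 105
  Q to Gary: 45 × 5 = 225
  R to Gary: 10 × 8 = 80
  R to Vail: 50 × 3 = 150
  S to Gary: 70 × 3 = 210
Total = 105 + 225 + 80 + 150 + 210 = 770.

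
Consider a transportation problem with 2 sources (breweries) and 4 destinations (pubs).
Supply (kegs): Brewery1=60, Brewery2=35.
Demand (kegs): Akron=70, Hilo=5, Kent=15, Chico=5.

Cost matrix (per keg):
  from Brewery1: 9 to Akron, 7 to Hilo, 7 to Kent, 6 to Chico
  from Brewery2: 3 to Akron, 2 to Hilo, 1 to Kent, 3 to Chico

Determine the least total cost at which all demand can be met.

590

A cheapest plan:
  Brewery1->Akron: 35 × 9 = 315
  Brewery1->Hilo: 5 × 7 = 35
  Brewery1->Kent: 15 × 7 = 105
  Brewery1->Chico: 5 × 6 = 30
  Brewery2->Akron: 35 × 3 = 105
Total = 315 + 35 + 105 + 30 + 105 = 590.
(Supply check: Brewery1 ships 60; Brewery2 ships 35.)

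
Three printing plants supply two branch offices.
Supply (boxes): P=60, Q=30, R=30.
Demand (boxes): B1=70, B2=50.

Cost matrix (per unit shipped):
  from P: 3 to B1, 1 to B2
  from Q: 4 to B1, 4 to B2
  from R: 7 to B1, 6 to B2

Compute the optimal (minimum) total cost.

Optimal allocation:
  P→B1: 10 boxes
  P→B2: 50 boxes
  Q→B1: 30 boxes
  R→B1: 30 boxes
Total cost = 410.

410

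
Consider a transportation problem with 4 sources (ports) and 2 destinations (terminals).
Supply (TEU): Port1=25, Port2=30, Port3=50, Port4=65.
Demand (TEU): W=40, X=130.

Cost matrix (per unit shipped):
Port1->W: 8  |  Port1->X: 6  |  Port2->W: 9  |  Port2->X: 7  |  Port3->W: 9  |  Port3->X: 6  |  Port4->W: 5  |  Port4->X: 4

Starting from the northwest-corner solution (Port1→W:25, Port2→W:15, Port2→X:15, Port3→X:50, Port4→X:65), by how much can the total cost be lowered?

Current plan cost = 25·8 + 15·9 + 15·7 + 50·6 + 65·4 = 1000.
Optimal plan:
  Port1->X: 25 TEU
  Port2->X: 30 TEU
  Port3->X: 50 TEU
  Port4->W: 40 TEU
  Port4->X: 25 TEU
Optimal cost = 960.
Saving = 1000 − 960 = 40.

40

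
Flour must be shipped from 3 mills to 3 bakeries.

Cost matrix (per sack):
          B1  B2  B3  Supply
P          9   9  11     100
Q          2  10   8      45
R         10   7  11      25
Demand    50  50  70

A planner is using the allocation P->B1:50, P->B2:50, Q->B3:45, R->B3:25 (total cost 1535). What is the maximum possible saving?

230

Current plan cost = 50·9 + 50·9 + 45·8 + 25·11 = 1535.
Optimal plan:
  P→B1: 5 sacks
  P→B2: 25 sacks
  P→B3: 70 sacks
  Q→B1: 45 sacks
  R→B2: 25 sacks
Optimal cost = 1305.
Saving = 1535 − 1305 = 230.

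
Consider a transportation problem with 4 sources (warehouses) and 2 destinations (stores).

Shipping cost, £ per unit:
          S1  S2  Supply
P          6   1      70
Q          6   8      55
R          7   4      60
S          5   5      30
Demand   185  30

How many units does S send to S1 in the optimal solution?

30

The minimum-cost plan:
  P to S1: 40 × £6 = £240
  P to S2: 30 × £1 = £30
  Q to S1: 55 × £6 = £330
  R to S1: 60 × £7 = £420
  S to S1: 30 × £5 = £150
Total cost = £1170.
So S→S1 carries 30 units.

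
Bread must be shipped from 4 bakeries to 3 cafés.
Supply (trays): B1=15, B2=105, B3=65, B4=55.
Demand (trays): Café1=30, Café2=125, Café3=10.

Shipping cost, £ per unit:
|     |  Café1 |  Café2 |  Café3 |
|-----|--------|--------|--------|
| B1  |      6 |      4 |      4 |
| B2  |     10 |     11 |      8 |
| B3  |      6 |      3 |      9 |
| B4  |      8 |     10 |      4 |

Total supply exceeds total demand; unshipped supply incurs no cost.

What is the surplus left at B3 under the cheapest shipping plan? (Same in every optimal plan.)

Minimum-cost shipments:
  B1->Café2: 15 × £4 = £60
  B2->Café2: 30 × £11 = £330
  B3->Café2: 65 × £3 = £195
  B4->Café1: 30 × £8 = £240
  B4->Café2: 15 × £10 = £150
  B4->Café3: 10 × £4 = £40
Total cost = £1015.
B3 ships 65 of its 65, leaving 0.

0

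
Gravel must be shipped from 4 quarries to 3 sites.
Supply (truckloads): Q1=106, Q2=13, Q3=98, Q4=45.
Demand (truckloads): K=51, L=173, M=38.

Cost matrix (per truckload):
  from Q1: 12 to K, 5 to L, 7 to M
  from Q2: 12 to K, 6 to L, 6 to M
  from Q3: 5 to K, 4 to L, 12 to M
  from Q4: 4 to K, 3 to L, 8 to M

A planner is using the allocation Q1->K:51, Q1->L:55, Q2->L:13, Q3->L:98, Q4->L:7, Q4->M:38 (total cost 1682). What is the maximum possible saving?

446

Current plan cost = 51·12 + 55·5 + 13·6 + 98·4 + 7·3 + 38·8 = 1682.
Optimal plan:
  Q1→L: 81 truckloads
  Q1→M: 25 truckloads
  Q2→M: 13 truckloads
  Q3→K: 51 truckloads
  Q3→L: 47 truckloads
  Q4→L: 45 truckloads
Optimal cost = 1236.
Saving = 1682 − 1236 = 446.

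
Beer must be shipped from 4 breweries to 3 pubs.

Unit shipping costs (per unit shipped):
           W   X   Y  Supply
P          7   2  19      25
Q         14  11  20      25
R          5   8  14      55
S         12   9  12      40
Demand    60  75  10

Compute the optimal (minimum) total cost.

A cheapest plan:
  P to X: 25 × 2 = 50
  Q to W: 5 × 14 = 70
  Q to X: 20 × 11 = 220
  R to W: 55 × 5 = 275
  S to X: 30 × 9 = 270
  S to Y: 10 × 12 = 120
Total = 50 + 70 + 220 + 275 + 270 + 120 = 1005.

1005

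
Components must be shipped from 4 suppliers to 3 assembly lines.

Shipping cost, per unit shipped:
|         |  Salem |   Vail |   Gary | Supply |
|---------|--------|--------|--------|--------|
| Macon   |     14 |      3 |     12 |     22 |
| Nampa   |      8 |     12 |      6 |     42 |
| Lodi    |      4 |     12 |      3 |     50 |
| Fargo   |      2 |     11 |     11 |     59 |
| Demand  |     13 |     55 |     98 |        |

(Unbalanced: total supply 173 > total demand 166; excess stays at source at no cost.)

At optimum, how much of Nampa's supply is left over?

0

Minimum-cost shipments:
  Macon to Vail: 22 × 3 = 66
  Nampa to Gary: 42 × 6 = 252
  Lodi to Gary: 50 × 3 = 150
  Fargo to Salem: 13 × 2 = 26
  Fargo to Vail: 33 × 11 = 363
  Fargo to Gary: 6 × 11 = 66
Total cost = 923.
Nampa ships 42 of its 42, leaving 0.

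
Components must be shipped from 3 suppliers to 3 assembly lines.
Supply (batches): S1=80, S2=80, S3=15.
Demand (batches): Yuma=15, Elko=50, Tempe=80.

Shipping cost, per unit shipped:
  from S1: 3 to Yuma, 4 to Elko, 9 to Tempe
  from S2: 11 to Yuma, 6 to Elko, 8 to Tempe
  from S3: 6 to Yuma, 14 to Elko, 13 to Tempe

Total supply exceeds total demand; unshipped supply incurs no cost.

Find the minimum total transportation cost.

Optimal allocation:
  S1->Yuma: 15 × 3 = 45
  S1->Elko: 50 × 4 = 200
  S2->Tempe: 80 × 8 = 640
Total = 45 + 200 + 640 = 885.
(Supply check: S1 ships 65; S2 ships 80; S3 ships 0.)

885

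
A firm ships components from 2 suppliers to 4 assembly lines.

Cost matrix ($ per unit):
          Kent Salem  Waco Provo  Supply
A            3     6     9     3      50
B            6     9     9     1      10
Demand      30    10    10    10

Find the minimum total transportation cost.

An optimal shipping plan:
  A→Kent: 30 × $3 = $90
  A→Salem: 10 × $6 = $60
  A→Waco: 10 × $9 = $90
  B→Provo: 10 × $1 = $10
Total = 90 + 60 + 90 + 10 = $250.

250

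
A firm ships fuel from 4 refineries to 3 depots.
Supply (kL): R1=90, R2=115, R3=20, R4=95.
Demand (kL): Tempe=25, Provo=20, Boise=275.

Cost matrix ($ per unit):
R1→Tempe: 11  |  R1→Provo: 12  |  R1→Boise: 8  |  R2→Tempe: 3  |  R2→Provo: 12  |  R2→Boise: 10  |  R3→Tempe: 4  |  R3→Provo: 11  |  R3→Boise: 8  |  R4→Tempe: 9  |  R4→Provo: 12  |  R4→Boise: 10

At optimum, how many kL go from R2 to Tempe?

25

The minimum-cost plan:
  R1->Boise: 90 × $8 = $720
  R2->Tempe: 25 × $3 = $75
  R2->Provo: 20 × $12 = $240
  R2->Boise: 70 × $10 = $700
  R3->Boise: 20 × $8 = $160
  R4->Boise: 95 × $10 = $950
Total cost = $2845.
So R2→Tempe carries 25 kL.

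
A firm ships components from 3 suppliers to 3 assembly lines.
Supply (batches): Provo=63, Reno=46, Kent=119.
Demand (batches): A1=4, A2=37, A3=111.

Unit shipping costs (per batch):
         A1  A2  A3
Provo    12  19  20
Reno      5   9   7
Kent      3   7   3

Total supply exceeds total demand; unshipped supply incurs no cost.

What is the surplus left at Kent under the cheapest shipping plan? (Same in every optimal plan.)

Minimum-cost shipments:
  Reno→A2: 33 × 9 = 297
  Kent→A1: 4 × 3 = 12
  Kent→A2: 4 × 7 = 28
  Kent→A3: 111 × 3 = 333
Total cost = 670.
Kent ships 119 of its 119, leaving 0.

0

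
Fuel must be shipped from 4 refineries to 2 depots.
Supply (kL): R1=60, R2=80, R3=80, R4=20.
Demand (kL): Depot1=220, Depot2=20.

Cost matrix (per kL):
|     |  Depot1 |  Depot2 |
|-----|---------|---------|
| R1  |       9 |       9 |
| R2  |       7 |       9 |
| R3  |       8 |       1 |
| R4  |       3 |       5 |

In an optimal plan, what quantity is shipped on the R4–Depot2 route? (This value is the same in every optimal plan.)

Solving gives:
  R1 to Depot1: 60 × 9 = 540
  R2 to Depot1: 80 × 7 = 560
  R3 to Depot1: 60 × 8 = 480
  R3 to Depot2: 20 × 1 = 20
  R4 to Depot1: 20 × 3 = 60
Total cost = 1660.
The route R4→Depot2 is not used.

0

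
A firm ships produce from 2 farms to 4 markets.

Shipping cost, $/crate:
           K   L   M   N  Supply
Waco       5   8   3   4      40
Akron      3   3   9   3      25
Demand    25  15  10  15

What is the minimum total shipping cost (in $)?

A cheapest plan:
  Waco→K: 15 × $5 = $75
  Waco→M: 10 × $3 = $30
  Waco→N: 15 × $4 = $60
  Akron→K: 10 × $3 = $30
  Akron→L: 15 × $3 = $45
Total = 75 + 30 + 60 + 30 + 45 = $240.
(Supply check: Waco ships 40; Akron ships 25.)

240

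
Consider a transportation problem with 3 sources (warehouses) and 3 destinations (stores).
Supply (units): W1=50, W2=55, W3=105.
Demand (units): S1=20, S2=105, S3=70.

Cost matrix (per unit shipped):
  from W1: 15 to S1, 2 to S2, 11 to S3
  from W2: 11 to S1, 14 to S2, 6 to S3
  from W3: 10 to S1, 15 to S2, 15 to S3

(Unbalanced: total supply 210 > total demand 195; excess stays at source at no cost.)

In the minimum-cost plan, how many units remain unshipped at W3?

15

Minimum-cost shipments:
  W1->S2: 50 × 2 = 100
  W2->S3: 55 × 6 = 330
  W3->S1: 20 × 10 = 200
  W3->S2: 55 × 15 = 825
  W3->S3: 15 × 15 = 225
Total cost = 1680.
W3 ships 90 of its 105, leaving 15.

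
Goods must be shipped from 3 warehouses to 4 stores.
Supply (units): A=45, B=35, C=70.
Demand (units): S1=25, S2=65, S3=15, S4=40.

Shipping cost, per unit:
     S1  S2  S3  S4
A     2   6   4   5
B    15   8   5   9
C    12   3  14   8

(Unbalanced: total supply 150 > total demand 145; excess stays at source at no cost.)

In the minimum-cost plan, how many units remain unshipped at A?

0

Minimum-cost shipments:
  A→S1: 25 units
  A→S4: 20 units
  B→S3: 15 units
  B→S4: 15 units
  C→S2: 65 units
  C→S4: 5 units
Total cost = 595.
A ships 45 of its 45, leaving 0.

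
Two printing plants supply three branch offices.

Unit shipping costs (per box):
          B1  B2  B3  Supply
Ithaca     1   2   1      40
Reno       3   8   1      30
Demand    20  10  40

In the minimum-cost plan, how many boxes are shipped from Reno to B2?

0

The minimum-cost plan:
  Ithaca to B1: 20 × 1 = 20
  Ithaca to B2: 10 × 2 = 20
  Ithaca to B3: 10 × 1 = 10
  Reno to B3: 30 × 1 = 30
Total cost = 80.
The route Reno→B2 is not used.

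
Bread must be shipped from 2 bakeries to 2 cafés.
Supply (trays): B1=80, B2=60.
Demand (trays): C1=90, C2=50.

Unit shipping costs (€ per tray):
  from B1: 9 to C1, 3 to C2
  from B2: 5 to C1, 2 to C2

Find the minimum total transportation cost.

720

Optimal allocation:
  B1→C1: 30 × €9 = €270
  B1→C2: 50 × €3 = €150
  B2→C1: 60 × €5 = €300
Total = 270 + 150 + 300 = €720.
(Supply check: B1 ships 80; B2 ships 60.)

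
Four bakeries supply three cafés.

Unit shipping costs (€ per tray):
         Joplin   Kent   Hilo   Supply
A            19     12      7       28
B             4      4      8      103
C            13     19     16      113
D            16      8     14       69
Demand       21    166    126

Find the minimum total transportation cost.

Optimal allocation:
  A to Hilo: 28 × €7 = €196
  B to Joplin: 6 × €4 = €24
  B to Kent: 97 × €4 = €388
  C to Joplin: 15 × €13 = €195
  C to Hilo: 98 × €16 = €1568
  D to Kent: 69 × €8 = €552
Total = 196 + 24 + 388 + 195 + 1568 + 552 = €2923.

2923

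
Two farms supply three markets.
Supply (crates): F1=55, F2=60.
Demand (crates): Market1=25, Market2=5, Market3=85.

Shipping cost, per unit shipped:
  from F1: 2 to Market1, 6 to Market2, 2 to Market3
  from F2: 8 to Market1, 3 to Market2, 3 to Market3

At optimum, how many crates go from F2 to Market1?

0

Solving gives:
  F1→Market1: 25 × 2 = 50
  F1→Market3: 30 × 2 = 60
  F2→Market2: 5 × 3 = 15
  F2→Market3: 55 × 3 = 165
Total cost = 290.
The route F2→Market1 is not used.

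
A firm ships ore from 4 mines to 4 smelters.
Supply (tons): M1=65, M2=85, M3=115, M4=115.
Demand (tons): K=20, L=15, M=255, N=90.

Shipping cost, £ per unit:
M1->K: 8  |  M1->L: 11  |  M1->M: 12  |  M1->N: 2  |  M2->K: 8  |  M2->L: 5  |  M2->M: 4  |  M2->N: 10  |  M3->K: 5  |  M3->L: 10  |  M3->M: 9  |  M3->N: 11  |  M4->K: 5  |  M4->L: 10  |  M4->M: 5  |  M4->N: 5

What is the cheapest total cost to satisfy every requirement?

A cheapest plan:
  M1→N: 65 × £2 = £130
  M2→L: 15 × £5 = £75
  M2→M: 70 × £4 = £280
  M3→K: 20 × £5 = £100
  M3→M: 95 × £9 = £855
  M4→M: 90 × £5 = £450
  M4→N: 25 × £5 = £125
Total = 130 + 75 + 280 + 100 + 855 + 450 + 125 = £2015.

2015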